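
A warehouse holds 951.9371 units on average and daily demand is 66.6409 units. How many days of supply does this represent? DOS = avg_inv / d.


DOS = 951.9371 / 66.6409 = 14.2846

14.2846 days


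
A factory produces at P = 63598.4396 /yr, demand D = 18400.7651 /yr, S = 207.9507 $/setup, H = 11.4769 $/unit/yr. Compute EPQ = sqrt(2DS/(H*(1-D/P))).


1 - D/P = 1 - 0.2893 = 0.7107
H*(1-D/P) = 8.1563
2DS = 7652903.9662
EPQ = sqrt(938279.0859) = 968.6481

968.6481 units


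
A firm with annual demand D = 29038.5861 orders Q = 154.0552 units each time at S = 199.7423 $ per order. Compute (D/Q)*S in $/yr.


Number of orders = D/Q = 188.4947
Cost = 188.4947 * 199.7423 = 37650.3615

37650.3615 $/yr


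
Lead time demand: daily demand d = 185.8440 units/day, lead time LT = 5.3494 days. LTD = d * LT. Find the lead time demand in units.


LTD = 185.8440 * 5.3494 = 994.1539

994.1539 units


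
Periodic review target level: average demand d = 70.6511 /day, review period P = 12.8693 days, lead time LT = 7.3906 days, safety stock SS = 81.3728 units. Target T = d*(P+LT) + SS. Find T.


P + LT = 20.2599
d*(P+LT) = 70.6511 * 20.2599 = 1431.3842
T = 1431.3842 + 81.3728 = 1512.7570

1512.7570 units


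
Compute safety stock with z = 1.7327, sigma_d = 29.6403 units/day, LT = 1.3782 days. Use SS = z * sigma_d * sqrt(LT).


sqrt(LT) = sqrt(1.3782) = 1.1740
SS = 1.7327 * 29.6403 * 1.1740 = 60.2923

60.2923 units


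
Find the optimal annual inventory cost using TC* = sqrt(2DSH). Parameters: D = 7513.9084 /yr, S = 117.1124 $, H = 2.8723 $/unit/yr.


2*D*S*H = 5055086.2671
TC* = sqrt(5055086.2671) = 2248.3519

2248.3519 $/yr


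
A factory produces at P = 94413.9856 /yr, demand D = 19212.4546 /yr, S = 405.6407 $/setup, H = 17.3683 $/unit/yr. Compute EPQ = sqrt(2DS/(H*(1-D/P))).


1 - D/P = 1 - 0.2035 = 0.7965
H*(1-D/P) = 13.8340
2DS = 15586707.0653
EPQ = sqrt(1126695.8909) = 1061.4593

1061.4593 units


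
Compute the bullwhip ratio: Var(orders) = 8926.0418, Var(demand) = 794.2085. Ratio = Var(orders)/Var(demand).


BW = 8926.0418 / 794.2085 = 11.2389

11.2389


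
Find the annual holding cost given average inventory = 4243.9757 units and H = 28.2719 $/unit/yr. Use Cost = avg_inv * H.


Cost = 4243.9757 * 28.2719 = 119985.2566

119985.2566 $/yr


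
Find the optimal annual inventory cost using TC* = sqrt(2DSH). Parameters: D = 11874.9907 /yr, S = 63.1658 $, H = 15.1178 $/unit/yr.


2*D*S*H = 22679520.6053
TC* = sqrt(22679520.6053) = 4762.3020

4762.3020 $/yr


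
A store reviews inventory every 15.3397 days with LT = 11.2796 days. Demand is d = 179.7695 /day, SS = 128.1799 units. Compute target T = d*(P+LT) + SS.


P + LT = 26.6193
d*(P+LT) = 179.7695 * 26.6193 = 4785.3383
T = 4785.3383 + 128.1799 = 4913.5182

4913.5182 units


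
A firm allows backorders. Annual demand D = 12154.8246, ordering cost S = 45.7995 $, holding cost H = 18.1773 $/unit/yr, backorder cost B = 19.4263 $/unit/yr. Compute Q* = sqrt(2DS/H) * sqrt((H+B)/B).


sqrt(2DS/H) = 247.4885
sqrt((H+B)/B) = 1.3913
Q* = 247.4885 * 1.3913 = 344.3299

344.3299 units


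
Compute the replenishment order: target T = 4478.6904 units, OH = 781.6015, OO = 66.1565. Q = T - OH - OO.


Inventory position = OH + OO = 781.6015 + 66.1565 = 847.7580
Q = 4478.6904 - 847.7580 = 3630.9324

3630.9324 units


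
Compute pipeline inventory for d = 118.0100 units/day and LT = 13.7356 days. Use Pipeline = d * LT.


Pipeline = 118.0100 * 13.7356 = 1620.9382

1620.9382 units


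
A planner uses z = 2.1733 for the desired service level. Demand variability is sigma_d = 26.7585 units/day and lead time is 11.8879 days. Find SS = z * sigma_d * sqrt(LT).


sqrt(LT) = sqrt(11.8879) = 3.4479
SS = 2.1733 * 26.7585 * 3.4479 = 200.5091

200.5091 units


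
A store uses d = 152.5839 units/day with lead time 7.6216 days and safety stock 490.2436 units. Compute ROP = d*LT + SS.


d*LT = 152.5839 * 7.6216 = 1162.9335
ROP = 1162.9335 + 490.2436 = 1653.1771

1653.1771 units


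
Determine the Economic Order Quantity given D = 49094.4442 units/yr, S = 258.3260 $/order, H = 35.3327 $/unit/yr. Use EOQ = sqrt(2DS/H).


2*D*S = 2 * 49094.4442 * 258.3260 = 25364742.7848
2*D*S/H = 717882.9465
EOQ = sqrt(717882.9465) = 847.2797

847.2797 units


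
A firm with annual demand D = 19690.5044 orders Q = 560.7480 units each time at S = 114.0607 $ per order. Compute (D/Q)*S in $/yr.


Number of orders = D/Q = 35.1147
Cost = 35.1147 * 114.0607 = 4005.2086

4005.2086 $/yr


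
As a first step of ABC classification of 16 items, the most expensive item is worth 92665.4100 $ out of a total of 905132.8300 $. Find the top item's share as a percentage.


Top item = 92665.4100
Total = 905132.8300
Percentage = 92665.4100 / 905132.8300 * 100 = 10.2378

10.2378%


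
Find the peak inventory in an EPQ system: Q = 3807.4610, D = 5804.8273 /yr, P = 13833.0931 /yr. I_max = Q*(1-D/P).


D/P = 0.4196
1 - D/P = 0.5804
I_max = 3807.4610 * 0.5804 = 2209.7234

2209.7234 units


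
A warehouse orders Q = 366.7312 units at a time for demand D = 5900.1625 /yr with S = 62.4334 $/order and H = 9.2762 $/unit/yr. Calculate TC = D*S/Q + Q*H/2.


Ordering cost = D*S/Q = 1004.4610
Holding cost = Q*H/2 = 1700.9360
TC = 1004.4610 + 1700.9360 = 2705.3970

2705.3970 $/yr


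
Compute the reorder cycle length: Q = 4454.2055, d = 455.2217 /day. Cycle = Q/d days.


Cycle = 4454.2055 / 455.2217 = 9.7847

9.7847 days


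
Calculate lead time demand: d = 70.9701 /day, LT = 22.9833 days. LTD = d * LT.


LTD = 70.9701 * 22.9833 = 1631.1271

1631.1271 units


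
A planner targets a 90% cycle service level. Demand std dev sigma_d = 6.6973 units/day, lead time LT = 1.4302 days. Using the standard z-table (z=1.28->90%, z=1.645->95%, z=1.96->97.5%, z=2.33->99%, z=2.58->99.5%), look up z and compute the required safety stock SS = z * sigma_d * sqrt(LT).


From the table, SL = 90% corresponds to z = 1.28
sqrt(LT) = sqrt(1.4302) = 1.1959
SS = 1.28 * 6.6973 * 1.1959 = 10.2520

10.2520 units


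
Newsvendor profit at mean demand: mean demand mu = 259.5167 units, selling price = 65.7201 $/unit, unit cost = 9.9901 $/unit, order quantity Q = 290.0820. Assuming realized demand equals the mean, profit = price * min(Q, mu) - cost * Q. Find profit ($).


Sales at mu = min(290.0820, 259.5167) = 259.5167
Revenue = 65.7201 * 259.5167 = 17055.4635
Total cost = 9.9901 * 290.0820 = 2897.9482
Profit = 17055.4635 - 2897.9482 = 14157.5153

14157.5153 $


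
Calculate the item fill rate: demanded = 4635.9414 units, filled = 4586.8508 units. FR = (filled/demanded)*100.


FR = 4586.8508 / 4635.9414 * 100 = 98.9411

98.9411%


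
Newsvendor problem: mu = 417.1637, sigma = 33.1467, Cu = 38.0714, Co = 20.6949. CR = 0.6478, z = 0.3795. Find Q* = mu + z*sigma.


CR = Cu/(Cu+Co) = 38.0714/(38.0714+20.6949) = 0.6478
z = 0.3795
Q* = 417.1637 + 0.3795 * 33.1467 = 429.7429

429.7429 units


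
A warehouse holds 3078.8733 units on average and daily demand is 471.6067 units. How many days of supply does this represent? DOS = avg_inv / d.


DOS = 3078.8733 / 471.6067 = 6.5285

6.5285 days


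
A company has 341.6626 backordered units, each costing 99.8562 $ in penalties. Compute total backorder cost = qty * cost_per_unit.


Total = 341.6626 * 99.8562 = 34117.1289

34117.1289 $


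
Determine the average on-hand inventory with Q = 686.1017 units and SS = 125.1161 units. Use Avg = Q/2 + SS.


Q/2 = 343.0509
Avg = 343.0509 + 125.1161 = 468.1670

468.1670 units


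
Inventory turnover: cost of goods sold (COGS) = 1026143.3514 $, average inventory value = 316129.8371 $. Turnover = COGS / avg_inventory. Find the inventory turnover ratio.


Turnover = 1026143.3514 / 316129.8371 = 3.2460

3.2460


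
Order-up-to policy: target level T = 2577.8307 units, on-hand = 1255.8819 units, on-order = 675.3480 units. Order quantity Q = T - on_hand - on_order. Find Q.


Inventory position = OH + OO = 1255.8819 + 675.3480 = 1931.2299
Q = 2577.8307 - 1931.2299 = 646.6008

646.6008 units


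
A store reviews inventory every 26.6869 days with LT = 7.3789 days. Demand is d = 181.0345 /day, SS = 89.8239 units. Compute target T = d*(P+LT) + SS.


P + LT = 34.0658
d*(P+LT) = 181.0345 * 34.0658 = 6167.0851
T = 6167.0851 + 89.8239 = 6256.9090

6256.9090 units


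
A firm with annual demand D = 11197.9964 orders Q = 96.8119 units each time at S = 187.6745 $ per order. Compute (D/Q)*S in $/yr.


Number of orders = D/Q = 115.6676
Cost = 115.6676 * 187.6745 = 21707.8518

21707.8518 $/yr


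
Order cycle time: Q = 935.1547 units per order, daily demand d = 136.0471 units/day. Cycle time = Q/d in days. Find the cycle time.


Cycle = 935.1547 / 136.0471 = 6.8738

6.8738 days


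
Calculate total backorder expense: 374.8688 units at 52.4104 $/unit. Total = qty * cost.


Total = 374.8688 * 52.4104 = 19647.0238

19647.0238 $


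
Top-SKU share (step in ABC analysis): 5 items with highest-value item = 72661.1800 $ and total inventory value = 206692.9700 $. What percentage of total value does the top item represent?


Top item = 72661.1800
Total = 206692.9700
Percentage = 72661.1800 / 206692.9700 * 100 = 35.1542

35.1542%


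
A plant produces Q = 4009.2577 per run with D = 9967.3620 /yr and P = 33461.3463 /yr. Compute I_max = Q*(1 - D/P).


D/P = 0.2979
1 - D/P = 0.7021
I_max = 4009.2577 * 0.7021 = 2814.9925

2814.9925 units


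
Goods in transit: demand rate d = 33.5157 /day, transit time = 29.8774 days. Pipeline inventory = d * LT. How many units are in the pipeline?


Pipeline = 33.5157 * 29.8774 = 1001.3620

1001.3620 units


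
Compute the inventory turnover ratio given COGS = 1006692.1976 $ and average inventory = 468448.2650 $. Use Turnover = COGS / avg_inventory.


Turnover = 1006692.1976 / 468448.2650 = 2.1490

2.1490


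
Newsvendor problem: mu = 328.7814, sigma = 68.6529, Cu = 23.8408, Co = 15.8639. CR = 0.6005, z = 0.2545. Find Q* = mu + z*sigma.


CR = Cu/(Cu+Co) = 23.8408/(23.8408+15.8639) = 0.6005
z = 0.2545
Q* = 328.7814 + 0.2545 * 68.6529 = 346.2536

346.2536 units


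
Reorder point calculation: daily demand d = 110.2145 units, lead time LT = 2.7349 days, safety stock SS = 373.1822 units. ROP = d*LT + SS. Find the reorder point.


d*LT = 110.2145 * 2.7349 = 301.4256
ROP = 301.4256 + 373.1822 = 674.6078

674.6078 units


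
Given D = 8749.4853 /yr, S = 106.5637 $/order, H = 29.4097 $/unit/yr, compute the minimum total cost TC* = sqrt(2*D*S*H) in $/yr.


2*D*S*H = 54841886.6918
TC* = sqrt(54841886.6918) = 7405.5308

7405.5308 $/yr


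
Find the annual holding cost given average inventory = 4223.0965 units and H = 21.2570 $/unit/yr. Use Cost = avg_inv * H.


Cost = 4223.0965 * 21.2570 = 89770.3623

89770.3623 $/yr


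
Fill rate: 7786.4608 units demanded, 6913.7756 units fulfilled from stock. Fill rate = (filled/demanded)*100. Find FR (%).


FR = 6913.7756 / 7786.4608 * 100 = 88.7923

88.7923%


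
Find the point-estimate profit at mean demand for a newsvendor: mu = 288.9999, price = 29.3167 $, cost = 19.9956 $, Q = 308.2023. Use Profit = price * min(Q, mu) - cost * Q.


Sales at mu = min(308.2023, 288.9999) = 288.9999
Revenue = 29.3167 * 288.9999 = 8472.5234
Total cost = 19.9956 * 308.2023 = 6162.6899
Profit = 8472.5234 - 6162.6899 = 2309.8335

2309.8335 $


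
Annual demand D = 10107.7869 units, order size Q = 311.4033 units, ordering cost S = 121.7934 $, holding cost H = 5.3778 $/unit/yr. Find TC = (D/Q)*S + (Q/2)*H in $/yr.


Ordering cost = D*S/Q = 3953.2713
Holding cost = Q*H/2 = 837.3323
TC = 3953.2713 + 837.3323 = 4790.6036

4790.6036 $/yr


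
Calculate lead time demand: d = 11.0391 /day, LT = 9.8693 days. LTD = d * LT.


LTD = 11.0391 * 9.8693 = 108.9482

108.9482 units


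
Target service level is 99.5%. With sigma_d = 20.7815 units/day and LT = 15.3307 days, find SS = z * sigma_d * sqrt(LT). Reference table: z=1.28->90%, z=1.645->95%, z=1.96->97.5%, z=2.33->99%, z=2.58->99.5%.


From the table, SL = 99.5% corresponds to z = 2.58
sqrt(LT) = sqrt(15.3307) = 3.9154
SS = 2.58 * 20.7815 * 3.9154 = 209.9315

209.9315 units


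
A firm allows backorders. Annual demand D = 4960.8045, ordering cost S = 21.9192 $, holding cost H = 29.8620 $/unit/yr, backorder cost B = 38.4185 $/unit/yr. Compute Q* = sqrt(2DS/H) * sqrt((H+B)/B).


sqrt(2DS/H) = 85.3383
sqrt((H+B)/B) = 1.3331
Q* = 85.3383 * 1.3331 = 113.7685

113.7685 units


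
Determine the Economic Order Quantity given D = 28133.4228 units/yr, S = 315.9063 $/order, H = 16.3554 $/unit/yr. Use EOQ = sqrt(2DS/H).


2*D*S = 2 * 28133.4228 * 315.9063 = 17775051.0062
2*D*S/H = 1086800.1398
EOQ = sqrt(1086800.1398) = 1042.4971

1042.4971 units


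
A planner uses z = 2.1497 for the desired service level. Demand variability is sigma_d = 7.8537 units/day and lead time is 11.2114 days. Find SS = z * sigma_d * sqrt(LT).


sqrt(LT) = sqrt(11.2114) = 3.3483
SS = 2.1497 * 7.8537 * 3.3483 = 56.5304

56.5304 units


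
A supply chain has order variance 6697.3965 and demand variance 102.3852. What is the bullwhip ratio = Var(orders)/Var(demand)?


BW = 6697.3965 / 102.3852 = 65.4137

65.4137


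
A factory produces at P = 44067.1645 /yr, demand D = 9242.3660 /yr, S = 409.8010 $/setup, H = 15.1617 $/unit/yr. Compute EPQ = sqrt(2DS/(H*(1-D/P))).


1 - D/P = 1 - 0.2097 = 0.7903
H*(1-D/P) = 11.9818
2DS = 7575061.6583
EPQ = sqrt(632214.9590) = 795.1195

795.1195 units


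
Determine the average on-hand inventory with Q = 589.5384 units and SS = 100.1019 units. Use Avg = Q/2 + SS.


Q/2 = 294.7692
Avg = 294.7692 + 100.1019 = 394.8711

394.8711 units


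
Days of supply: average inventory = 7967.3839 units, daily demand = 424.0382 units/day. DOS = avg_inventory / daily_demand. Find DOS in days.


DOS = 7967.3839 / 424.0382 = 18.7893

18.7893 days


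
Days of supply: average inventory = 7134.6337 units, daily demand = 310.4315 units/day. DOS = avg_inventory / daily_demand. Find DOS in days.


DOS = 7134.6337 / 310.4315 = 22.9830

22.9830 days


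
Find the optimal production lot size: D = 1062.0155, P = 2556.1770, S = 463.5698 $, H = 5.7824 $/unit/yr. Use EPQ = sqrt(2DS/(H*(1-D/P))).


1 - D/P = 1 - 0.4155 = 0.5845
H*(1-D/P) = 3.3800
2DS = 984636.6259
EPQ = sqrt(291313.9195) = 539.7350

539.7350 units


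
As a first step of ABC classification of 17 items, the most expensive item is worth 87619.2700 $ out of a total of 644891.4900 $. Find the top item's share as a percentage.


Top item = 87619.2700
Total = 644891.4900
Percentage = 87619.2700 / 644891.4900 * 100 = 13.5867

13.5867%


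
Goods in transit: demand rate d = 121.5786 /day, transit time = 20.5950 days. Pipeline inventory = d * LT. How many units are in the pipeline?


Pipeline = 121.5786 * 20.5950 = 2503.9113

2503.9113 units


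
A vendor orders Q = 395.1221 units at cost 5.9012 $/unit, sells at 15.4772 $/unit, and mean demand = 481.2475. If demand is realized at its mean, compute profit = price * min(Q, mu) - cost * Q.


Sales at mu = min(395.1221, 481.2475) = 395.1221
Revenue = 15.4772 * 395.1221 = 6115.3838
Total cost = 5.9012 * 395.1221 = 2331.6945
Profit = 6115.3838 - 2331.6945 = 3783.6892

3783.6892 $


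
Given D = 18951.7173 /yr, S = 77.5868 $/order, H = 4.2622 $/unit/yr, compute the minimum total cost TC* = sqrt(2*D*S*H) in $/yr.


2*D*S*H = 12534304.1840
TC* = sqrt(12534304.1840) = 3540.3819

3540.3819 $/yr


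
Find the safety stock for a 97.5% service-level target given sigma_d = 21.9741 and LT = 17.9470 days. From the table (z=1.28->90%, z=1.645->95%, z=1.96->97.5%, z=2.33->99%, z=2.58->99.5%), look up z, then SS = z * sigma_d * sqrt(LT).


From the table, SL = 97.5% corresponds to z = 1.96
sqrt(LT) = sqrt(17.9470) = 4.2364
SS = 1.96 * 21.9741 * 4.2364 = 182.4581

182.4581 units


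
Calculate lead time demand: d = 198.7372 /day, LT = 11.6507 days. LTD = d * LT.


LTD = 198.7372 * 11.6507 = 2315.4275

2315.4275 units


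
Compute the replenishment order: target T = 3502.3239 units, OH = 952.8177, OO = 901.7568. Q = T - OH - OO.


Inventory position = OH + OO = 952.8177 + 901.7568 = 1854.5745
Q = 3502.3239 - 1854.5745 = 1647.7494

1647.7494 units


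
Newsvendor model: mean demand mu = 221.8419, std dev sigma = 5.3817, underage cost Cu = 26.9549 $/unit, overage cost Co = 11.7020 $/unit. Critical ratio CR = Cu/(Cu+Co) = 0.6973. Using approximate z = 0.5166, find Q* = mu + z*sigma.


CR = Cu/(Cu+Co) = 26.9549/(26.9549+11.7020) = 0.6973
z = 0.5166
Q* = 221.8419 + 0.5166 * 5.3817 = 224.6221

224.6221 units


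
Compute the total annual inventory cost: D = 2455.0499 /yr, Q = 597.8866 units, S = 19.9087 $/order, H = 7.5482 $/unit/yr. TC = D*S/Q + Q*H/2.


Ordering cost = D*S/Q = 81.7494
Holding cost = Q*H/2 = 2256.4838
TC = 81.7494 + 2256.4838 = 2338.2332

2338.2332 $/yr


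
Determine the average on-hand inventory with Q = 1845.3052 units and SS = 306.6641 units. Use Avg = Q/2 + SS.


Q/2 = 922.6526
Avg = 922.6526 + 306.6641 = 1229.3167

1229.3167 units


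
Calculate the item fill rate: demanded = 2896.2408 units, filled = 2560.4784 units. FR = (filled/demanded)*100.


FR = 2560.4784 / 2896.2408 * 100 = 88.4070

88.4070%


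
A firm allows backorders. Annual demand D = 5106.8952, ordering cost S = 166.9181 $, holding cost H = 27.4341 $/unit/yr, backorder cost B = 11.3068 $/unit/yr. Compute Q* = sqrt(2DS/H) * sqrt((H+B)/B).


sqrt(2DS/H) = 249.2871
sqrt((H+B)/B) = 1.8510
Q* = 249.2871 * 1.8510 = 461.4396

461.4396 units


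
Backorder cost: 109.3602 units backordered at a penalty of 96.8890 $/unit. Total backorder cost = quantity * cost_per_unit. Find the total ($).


Total = 109.3602 * 96.8890 = 10595.8004

10595.8004 $


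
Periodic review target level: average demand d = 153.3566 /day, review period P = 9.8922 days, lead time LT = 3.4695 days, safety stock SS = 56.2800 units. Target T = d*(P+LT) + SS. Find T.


P + LT = 13.3617
d*(P+LT) = 153.3566 * 13.3617 = 2049.1049
T = 2049.1049 + 56.2800 = 2105.3849

2105.3849 units


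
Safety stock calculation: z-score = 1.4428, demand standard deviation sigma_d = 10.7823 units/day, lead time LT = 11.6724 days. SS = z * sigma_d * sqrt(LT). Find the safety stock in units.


sqrt(LT) = sqrt(11.6724) = 3.4165
SS = 1.4428 * 10.7823 * 3.4165 = 53.1493

53.1493 units


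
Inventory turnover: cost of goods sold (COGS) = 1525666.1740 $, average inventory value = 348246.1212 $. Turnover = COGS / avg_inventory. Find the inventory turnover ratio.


Turnover = 1525666.1740 / 348246.1212 = 4.3810

4.3810


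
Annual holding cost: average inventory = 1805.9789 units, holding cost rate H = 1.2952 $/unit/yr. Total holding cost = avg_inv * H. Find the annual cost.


Cost = 1805.9789 * 1.2952 = 2339.1039

2339.1039 $/yr


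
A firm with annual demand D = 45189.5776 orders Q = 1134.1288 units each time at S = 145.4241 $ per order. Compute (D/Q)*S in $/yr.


Number of orders = D/Q = 39.8452
Cost = 39.8452 * 145.4241 = 5794.4509

5794.4509 $/yr


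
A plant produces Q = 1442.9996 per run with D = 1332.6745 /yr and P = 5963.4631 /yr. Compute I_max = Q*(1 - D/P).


D/P = 0.2235
1 - D/P = 0.7765
I_max = 1442.9996 * 0.7765 = 1120.5278

1120.5278 units


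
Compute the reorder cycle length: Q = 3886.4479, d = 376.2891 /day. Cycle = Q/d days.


Cycle = 3886.4479 / 376.2891 = 10.3284

10.3284 days


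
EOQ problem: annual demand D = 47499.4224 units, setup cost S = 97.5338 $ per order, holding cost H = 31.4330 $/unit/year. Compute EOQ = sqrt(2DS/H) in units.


2*D*S = 2 * 47499.4224 * 97.5338 = 9265598.3290
2*D*S/H = 294772.9561
EOQ = sqrt(294772.9561) = 542.9300

542.9300 units


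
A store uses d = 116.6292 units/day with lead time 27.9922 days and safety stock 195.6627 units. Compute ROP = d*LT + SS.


d*LT = 116.6292 * 27.9922 = 3264.7079
ROP = 3264.7079 + 195.6627 = 3460.3706

3460.3706 units


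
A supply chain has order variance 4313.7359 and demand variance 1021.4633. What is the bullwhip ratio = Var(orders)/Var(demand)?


BW = 4313.7359 / 1021.4633 = 4.2231

4.2231


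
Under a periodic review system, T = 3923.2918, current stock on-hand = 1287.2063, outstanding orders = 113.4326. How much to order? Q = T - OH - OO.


Inventory position = OH + OO = 1287.2063 + 113.4326 = 1400.6389
Q = 3923.2918 - 1400.6389 = 2522.6529

2522.6529 units


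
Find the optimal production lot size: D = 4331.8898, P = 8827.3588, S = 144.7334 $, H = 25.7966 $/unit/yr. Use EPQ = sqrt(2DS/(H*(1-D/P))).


1 - D/P = 1 - 0.4907 = 0.5093
H*(1-D/P) = 13.1373
2DS = 1253938.2784
EPQ = sqrt(95448.5780) = 308.9475

308.9475 units


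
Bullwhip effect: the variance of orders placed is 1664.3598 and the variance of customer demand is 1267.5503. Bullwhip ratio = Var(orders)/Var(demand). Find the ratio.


BW = 1664.3598 / 1267.5503 = 1.3131

1.3131


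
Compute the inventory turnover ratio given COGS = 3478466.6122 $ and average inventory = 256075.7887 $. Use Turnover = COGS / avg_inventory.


Turnover = 3478466.6122 / 256075.7887 = 13.5837

13.5837


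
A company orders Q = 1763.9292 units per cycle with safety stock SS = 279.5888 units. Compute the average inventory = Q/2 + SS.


Q/2 = 881.9646
Avg = 881.9646 + 279.5888 = 1161.5534

1161.5534 units


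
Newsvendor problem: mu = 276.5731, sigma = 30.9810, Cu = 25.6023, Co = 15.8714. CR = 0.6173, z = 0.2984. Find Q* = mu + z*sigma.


CR = Cu/(Cu+Co) = 25.6023/(25.6023+15.8714) = 0.6173
z = 0.2984
Q* = 276.5731 + 0.2984 * 30.9810 = 285.8178

285.8178 units


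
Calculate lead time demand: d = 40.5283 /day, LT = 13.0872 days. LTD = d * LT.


LTD = 40.5283 * 13.0872 = 530.4020

530.4020 units


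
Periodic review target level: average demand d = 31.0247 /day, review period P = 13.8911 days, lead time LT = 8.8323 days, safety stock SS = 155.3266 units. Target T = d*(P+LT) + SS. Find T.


P + LT = 22.7234
d*(P+LT) = 31.0247 * 22.7234 = 704.9867
T = 704.9867 + 155.3266 = 860.3133

860.3133 units


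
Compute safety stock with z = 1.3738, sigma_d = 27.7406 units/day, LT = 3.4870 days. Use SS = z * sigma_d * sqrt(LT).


sqrt(LT) = sqrt(3.4870) = 1.8674
SS = 1.3738 * 27.7406 * 1.8674 = 71.1648

71.1648 units


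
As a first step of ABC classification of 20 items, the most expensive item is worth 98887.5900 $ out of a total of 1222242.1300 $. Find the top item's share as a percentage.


Top item = 98887.5900
Total = 1222242.1300
Percentage = 98887.5900 / 1222242.1300 * 100 = 8.0907

8.0907%


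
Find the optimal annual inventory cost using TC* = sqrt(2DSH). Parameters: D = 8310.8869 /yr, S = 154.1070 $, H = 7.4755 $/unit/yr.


2*D*S*H = 19148730.1859
TC* = sqrt(19148730.1859) = 4375.9262

4375.9262 $/yr


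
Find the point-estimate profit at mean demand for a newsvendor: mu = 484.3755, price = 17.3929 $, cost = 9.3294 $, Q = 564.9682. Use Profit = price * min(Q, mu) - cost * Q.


Sales at mu = min(564.9682, 484.3755) = 484.3755
Revenue = 17.3929 * 484.3755 = 8424.6946
Total cost = 9.3294 * 564.9682 = 5270.8143
Profit = 8424.6946 - 5270.8143 = 3153.8803

3153.8803 $


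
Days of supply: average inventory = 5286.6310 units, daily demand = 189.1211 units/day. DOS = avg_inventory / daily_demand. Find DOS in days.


DOS = 5286.6310 / 189.1211 = 27.9537

27.9537 days


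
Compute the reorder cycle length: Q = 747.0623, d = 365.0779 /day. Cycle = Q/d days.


Cycle = 747.0623 / 365.0779 = 2.0463

2.0463 days


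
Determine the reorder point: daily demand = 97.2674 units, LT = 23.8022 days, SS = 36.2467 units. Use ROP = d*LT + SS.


d*LT = 97.2674 * 23.8022 = 2315.1781
ROP = 2315.1781 + 36.2467 = 2351.4248

2351.4248 units


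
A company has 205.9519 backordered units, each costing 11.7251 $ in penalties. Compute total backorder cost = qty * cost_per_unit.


Total = 205.9519 * 11.7251 = 2414.8066

2414.8066 $


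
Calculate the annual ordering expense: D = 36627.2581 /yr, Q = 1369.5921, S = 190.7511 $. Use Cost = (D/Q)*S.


Number of orders = D/Q = 26.7432
Cost = 26.7432 * 190.7511 = 5101.2924

5101.2924 $/yr


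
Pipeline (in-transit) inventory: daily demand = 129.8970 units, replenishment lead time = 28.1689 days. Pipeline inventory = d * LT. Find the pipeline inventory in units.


Pipeline = 129.8970 * 28.1689 = 3659.0556

3659.0556 units


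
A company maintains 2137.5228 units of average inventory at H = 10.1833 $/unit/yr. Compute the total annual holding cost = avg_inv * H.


Cost = 2137.5228 * 10.1833 = 21767.0359

21767.0359 $/yr


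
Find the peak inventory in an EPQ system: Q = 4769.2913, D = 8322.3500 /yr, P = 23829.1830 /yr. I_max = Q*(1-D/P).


D/P = 0.3493
1 - D/P = 0.6507
I_max = 4769.2913 * 0.6507 = 3103.6147

3103.6147 units


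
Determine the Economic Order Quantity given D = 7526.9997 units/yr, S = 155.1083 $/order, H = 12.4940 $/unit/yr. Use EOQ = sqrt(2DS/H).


2*D*S = 2 * 7526.9997 * 155.1083 = 2335000.2551
2*D*S/H = 186889.7275
EOQ = sqrt(186889.7275) = 432.3074

432.3074 units


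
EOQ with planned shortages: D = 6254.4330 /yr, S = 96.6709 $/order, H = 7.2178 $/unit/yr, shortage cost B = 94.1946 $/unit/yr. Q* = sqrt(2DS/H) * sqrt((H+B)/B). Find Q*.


sqrt(2DS/H) = 409.3120
sqrt((H+B)/B) = 1.0376
Q* = 409.3120 * 1.0376 = 424.7046

424.7046 units


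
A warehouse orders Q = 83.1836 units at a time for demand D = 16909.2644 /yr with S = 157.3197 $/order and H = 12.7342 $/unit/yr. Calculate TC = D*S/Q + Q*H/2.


Ordering cost = D*S/Q = 31979.3854
Holding cost = Q*H/2 = 529.6383
TC = 31979.3854 + 529.6383 = 32509.0237

32509.0237 $/yr


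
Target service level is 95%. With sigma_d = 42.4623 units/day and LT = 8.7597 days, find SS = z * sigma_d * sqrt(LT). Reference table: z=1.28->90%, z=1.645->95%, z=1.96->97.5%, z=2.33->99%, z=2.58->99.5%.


From the table, SL = 95% corresponds to z = 1.645
sqrt(LT) = sqrt(8.7597) = 2.9597
SS = 1.645 * 42.4623 * 2.9597 = 206.7350

206.7350 units


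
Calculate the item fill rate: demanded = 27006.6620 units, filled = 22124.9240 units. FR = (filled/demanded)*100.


FR = 22124.9240 / 27006.6620 * 100 = 81.9239

81.9239%


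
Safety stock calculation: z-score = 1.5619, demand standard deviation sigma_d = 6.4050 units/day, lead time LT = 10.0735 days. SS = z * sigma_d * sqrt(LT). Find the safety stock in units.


sqrt(LT) = sqrt(10.0735) = 3.1739
SS = 1.5619 * 6.4050 * 3.1739 = 31.7514

31.7514 units


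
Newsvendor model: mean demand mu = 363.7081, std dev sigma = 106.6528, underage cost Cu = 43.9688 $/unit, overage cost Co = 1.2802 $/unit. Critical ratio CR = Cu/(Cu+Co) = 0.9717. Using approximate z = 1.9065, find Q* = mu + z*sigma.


CR = Cu/(Cu+Co) = 43.9688/(43.9688+1.2802) = 0.9717
z = 1.9065
Q* = 363.7081 + 1.9065 * 106.6528 = 567.0417

567.0417 units


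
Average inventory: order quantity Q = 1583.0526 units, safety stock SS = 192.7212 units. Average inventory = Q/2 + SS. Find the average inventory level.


Q/2 = 791.5263
Avg = 791.5263 + 192.7212 = 984.2475

984.2475 units


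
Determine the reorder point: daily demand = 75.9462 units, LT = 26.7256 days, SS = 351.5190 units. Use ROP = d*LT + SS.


d*LT = 75.9462 * 26.7256 = 2029.7078
ROP = 2029.7078 + 351.5190 = 2381.2268

2381.2268 units


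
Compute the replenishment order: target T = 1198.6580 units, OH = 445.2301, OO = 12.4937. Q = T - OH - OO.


Inventory position = OH + OO = 445.2301 + 12.4937 = 457.7238
Q = 1198.6580 - 457.7238 = 740.9342

740.9342 units


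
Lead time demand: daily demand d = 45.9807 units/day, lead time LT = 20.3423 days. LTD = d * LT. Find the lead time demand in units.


LTD = 45.9807 * 20.3423 = 935.3532

935.3532 units


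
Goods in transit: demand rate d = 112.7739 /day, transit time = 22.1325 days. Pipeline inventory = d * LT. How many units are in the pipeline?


Pipeline = 112.7739 * 22.1325 = 2495.9683

2495.9683 units


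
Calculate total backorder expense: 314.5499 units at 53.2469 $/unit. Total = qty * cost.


Total = 314.5499 * 53.2469 = 16748.8071

16748.8071 $


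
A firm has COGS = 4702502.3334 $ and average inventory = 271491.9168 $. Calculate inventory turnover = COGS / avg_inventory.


Turnover = 4702502.3334 / 271491.9168 = 17.3210

17.3210


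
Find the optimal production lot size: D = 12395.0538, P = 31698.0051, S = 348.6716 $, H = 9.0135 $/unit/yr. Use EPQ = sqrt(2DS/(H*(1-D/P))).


1 - D/P = 1 - 0.3910 = 0.6090
H*(1-D/P) = 5.4889
2DS = 8643606.4811
EPQ = sqrt(1574743.1916) = 1254.8877

1254.8877 units


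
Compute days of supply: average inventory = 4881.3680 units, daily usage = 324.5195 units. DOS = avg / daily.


DOS = 4881.3680 / 324.5195 = 15.0418

15.0418 days


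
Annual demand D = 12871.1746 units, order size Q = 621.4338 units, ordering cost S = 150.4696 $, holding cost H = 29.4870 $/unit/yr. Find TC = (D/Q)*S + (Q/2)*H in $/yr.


Ordering cost = D*S/Q = 3116.5355
Holding cost = Q*H/2 = 9162.1092
TC = 3116.5355 + 9162.1092 = 12278.6447

12278.6447 $/yr


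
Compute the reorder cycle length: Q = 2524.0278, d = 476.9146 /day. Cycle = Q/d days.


Cycle = 2524.0278 / 476.9146 = 5.2924

5.2924 days


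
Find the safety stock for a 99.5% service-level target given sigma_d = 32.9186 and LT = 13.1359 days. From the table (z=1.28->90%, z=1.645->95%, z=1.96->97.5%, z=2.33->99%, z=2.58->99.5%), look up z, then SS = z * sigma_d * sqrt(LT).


From the table, SL = 99.5% corresponds to z = 2.58
sqrt(LT) = sqrt(13.1359) = 3.6243
SS = 2.58 * 32.9186 * 3.6243 = 307.8159

307.8159 units


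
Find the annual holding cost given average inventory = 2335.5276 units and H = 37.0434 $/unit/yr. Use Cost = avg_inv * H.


Cost = 2335.5276 * 37.0434 = 86515.8831

86515.8831 $/yr


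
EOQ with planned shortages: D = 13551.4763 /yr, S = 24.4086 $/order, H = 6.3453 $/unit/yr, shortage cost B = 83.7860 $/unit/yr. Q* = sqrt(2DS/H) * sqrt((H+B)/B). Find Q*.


sqrt(2DS/H) = 322.8893
sqrt((H+B)/B) = 1.0372
Q* = 322.8893 * 1.0372 = 334.8928

334.8928 units


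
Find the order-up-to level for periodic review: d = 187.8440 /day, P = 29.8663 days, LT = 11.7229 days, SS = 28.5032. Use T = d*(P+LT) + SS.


P + LT = 41.5892
d*(P+LT) = 187.8440 * 41.5892 = 7812.2817
T = 7812.2817 + 28.5032 = 7840.7849

7840.7849 units


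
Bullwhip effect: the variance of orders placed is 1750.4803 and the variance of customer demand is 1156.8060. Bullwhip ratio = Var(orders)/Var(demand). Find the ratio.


BW = 1750.4803 / 1156.8060 = 1.5132

1.5132


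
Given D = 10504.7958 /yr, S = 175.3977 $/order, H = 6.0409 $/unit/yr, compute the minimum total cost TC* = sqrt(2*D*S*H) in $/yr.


2*D*S*H = 22260922.1599
TC* = sqrt(22260922.1599) = 4718.1482

4718.1482 $/yr


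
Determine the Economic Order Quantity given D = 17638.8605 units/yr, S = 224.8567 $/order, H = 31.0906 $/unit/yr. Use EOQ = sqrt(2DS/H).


2*D*S = 2 * 17638.8605 * 224.8567 = 7932431.9276
2*D*S/H = 255139.2359
EOQ = sqrt(255139.2359) = 505.1131

505.1131 units


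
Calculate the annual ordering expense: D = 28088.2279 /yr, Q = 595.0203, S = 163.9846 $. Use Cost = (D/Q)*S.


Number of orders = D/Q = 47.2055
Cost = 47.2055 * 163.9846 = 7740.9742

7740.9742 $/yr


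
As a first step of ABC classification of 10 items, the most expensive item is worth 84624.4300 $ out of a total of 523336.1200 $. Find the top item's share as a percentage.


Top item = 84624.4300
Total = 523336.1200
Percentage = 84624.4300 / 523336.1200 * 100 = 16.1702

16.1702%


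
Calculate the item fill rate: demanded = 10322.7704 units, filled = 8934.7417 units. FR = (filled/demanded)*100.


FR = 8934.7417 / 10322.7704 * 100 = 86.5537

86.5537%


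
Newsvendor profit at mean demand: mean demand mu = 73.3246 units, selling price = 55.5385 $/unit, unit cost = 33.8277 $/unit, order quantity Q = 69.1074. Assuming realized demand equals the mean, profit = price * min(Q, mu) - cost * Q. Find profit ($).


Sales at mu = min(69.1074, 73.3246) = 69.1074
Revenue = 55.5385 * 69.1074 = 3838.1213
Total cost = 33.8277 * 69.1074 = 2337.7444
Profit = 3838.1213 - 2337.7444 = 1500.3769

1500.3769 $


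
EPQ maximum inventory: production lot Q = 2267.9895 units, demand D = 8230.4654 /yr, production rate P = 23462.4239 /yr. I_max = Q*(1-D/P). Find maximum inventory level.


D/P = 0.3508
1 - D/P = 0.6492
I_max = 2267.9895 * 0.6492 = 1472.3936

1472.3936 units


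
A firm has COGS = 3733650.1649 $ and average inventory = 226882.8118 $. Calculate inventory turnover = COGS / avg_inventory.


Turnover = 3733650.1649 / 226882.8118 = 16.4563

16.4563


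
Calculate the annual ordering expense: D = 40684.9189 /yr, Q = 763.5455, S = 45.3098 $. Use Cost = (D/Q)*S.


Number of orders = D/Q = 53.2842
Cost = 53.2842 * 45.3098 = 2414.2969

2414.2969 $/yr


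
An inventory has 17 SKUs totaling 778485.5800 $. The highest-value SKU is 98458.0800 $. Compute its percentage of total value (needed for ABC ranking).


Top item = 98458.0800
Total = 778485.5800
Percentage = 98458.0800 / 778485.5800 * 100 = 12.6474

12.6474%


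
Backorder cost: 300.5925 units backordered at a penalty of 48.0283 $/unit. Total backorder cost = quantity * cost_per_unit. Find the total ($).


Total = 300.5925 * 48.0283 = 14436.9468

14436.9468 $


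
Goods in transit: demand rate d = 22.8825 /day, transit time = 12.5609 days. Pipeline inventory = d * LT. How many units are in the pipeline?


Pipeline = 22.8825 * 12.5609 = 287.4248

287.4248 units


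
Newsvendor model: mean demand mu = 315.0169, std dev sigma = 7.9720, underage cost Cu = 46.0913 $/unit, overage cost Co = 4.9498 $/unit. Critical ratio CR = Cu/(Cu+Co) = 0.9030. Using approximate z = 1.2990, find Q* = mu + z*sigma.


CR = Cu/(Cu+Co) = 46.0913/(46.0913+4.9498) = 0.9030
z = 1.2990
Q* = 315.0169 + 1.2990 * 7.9720 = 325.3725

325.3725 units


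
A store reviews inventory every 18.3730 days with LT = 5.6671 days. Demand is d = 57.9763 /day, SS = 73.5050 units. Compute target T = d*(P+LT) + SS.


P + LT = 24.0401
d*(P+LT) = 57.9763 * 24.0401 = 1393.7560
T = 1393.7560 + 73.5050 = 1467.2610

1467.2610 units


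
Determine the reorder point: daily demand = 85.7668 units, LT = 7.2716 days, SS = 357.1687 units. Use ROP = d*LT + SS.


d*LT = 85.7668 * 7.2716 = 623.6619
ROP = 623.6619 + 357.1687 = 980.8306

980.8306 units


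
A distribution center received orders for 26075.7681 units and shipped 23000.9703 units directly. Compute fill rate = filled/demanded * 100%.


FR = 23000.9703 / 26075.7681 * 100 = 88.2082

88.2082%


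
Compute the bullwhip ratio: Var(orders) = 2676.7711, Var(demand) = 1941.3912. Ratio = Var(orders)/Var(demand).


BW = 2676.7711 / 1941.3912 = 1.3788

1.3788


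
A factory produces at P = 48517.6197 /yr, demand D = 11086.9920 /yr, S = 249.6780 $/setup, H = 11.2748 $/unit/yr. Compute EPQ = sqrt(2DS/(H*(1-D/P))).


1 - D/P = 1 - 0.2285 = 0.7715
H*(1-D/P) = 8.6983
2DS = 5536355.9772
EPQ = sqrt(636484.0658) = 797.7995

797.7995 units


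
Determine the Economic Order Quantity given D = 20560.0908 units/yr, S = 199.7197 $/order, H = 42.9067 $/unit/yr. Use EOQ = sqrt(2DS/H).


2*D*S = 2 * 20560.0908 * 199.7197 = 8212510.3331
2*D*S/H = 191403.9144
EOQ = sqrt(191403.9144) = 437.4973

437.4973 units


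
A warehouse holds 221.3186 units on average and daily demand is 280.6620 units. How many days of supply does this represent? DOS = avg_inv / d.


DOS = 221.3186 / 280.6620 = 0.7886

0.7886 days


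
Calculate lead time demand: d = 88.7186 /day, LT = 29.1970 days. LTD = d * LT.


LTD = 88.7186 * 29.1970 = 2590.3170

2590.3170 units


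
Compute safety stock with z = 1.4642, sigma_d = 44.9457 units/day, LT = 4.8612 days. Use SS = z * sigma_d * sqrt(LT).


sqrt(LT) = sqrt(4.8612) = 2.2048
SS = 1.4642 * 44.9457 * 2.2048 = 145.0976

145.0976 units


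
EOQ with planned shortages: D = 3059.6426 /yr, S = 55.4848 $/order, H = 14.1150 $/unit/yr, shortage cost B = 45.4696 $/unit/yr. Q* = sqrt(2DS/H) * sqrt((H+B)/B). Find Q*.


sqrt(2DS/H) = 155.0947
sqrt((H+B)/B) = 1.1447
Q* = 155.0947 * 1.1447 = 177.5429

177.5429 units


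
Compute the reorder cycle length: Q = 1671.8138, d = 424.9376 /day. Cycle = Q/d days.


Cycle = 1671.8138 / 424.9376 = 3.9343

3.9343 days


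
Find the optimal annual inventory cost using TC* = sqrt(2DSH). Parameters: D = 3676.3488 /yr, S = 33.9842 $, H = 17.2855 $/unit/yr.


2*D*S*H = 4319223.7465
TC* = sqrt(4319223.7465) = 2078.2742

2078.2742 $/yr


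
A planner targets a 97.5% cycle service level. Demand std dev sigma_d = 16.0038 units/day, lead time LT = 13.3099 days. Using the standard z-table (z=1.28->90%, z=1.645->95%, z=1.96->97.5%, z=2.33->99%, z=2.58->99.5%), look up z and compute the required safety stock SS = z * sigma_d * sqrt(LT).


From the table, SL = 97.5% corresponds to z = 1.96
sqrt(LT) = sqrt(13.3099) = 3.6483
SS = 1.96 * 16.0038 * 3.6483 = 114.4370

114.4370 units


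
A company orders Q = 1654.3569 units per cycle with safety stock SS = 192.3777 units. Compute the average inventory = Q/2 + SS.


Q/2 = 827.1784
Avg = 827.1784 + 192.3777 = 1019.5562

1019.5562 units


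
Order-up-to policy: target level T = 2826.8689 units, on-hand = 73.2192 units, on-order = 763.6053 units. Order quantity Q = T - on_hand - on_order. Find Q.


Inventory position = OH + OO = 73.2192 + 763.6053 = 836.8245
Q = 2826.8689 - 836.8245 = 1990.0444

1990.0444 units


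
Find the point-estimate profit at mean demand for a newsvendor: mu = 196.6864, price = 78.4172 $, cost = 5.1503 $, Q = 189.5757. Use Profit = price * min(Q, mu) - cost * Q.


Sales at mu = min(189.5757, 196.6864) = 189.5757
Revenue = 78.4172 * 189.5757 = 14865.9956
Total cost = 5.1503 * 189.5757 = 976.3717
Profit = 14865.9956 - 976.3717 = 13889.6239

13889.6239 $


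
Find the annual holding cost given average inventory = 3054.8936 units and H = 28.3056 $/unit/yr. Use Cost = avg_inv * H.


Cost = 3054.8936 * 28.3056 = 86470.5963

86470.5963 $/yr


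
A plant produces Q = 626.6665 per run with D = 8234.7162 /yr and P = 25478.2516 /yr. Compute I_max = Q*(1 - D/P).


D/P = 0.3232
1 - D/P = 0.6768
I_max = 626.6665 * 0.6768 = 424.1243

424.1243 units


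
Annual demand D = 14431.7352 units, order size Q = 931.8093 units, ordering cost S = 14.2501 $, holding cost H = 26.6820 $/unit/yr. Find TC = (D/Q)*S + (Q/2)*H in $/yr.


Ordering cost = D*S/Q = 220.7036
Holding cost = Q*H/2 = 12431.2679
TC = 220.7036 + 12431.2679 = 12651.9715

12651.9715 $/yr


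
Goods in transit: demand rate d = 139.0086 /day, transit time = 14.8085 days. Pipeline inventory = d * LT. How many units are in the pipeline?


Pipeline = 139.0086 * 14.8085 = 2058.5089

2058.5089 units


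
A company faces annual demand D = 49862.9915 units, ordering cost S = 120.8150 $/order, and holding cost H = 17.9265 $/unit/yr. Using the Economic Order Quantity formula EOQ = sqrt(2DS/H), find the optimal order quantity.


2*D*S = 2 * 49862.9915 * 120.8150 = 12048394.6361
2*D*S/H = 672099.6645
EOQ = sqrt(672099.6645) = 819.8168

819.8168 units


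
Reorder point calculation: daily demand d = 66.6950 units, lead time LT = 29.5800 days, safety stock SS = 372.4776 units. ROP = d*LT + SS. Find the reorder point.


d*LT = 66.6950 * 29.5800 = 1972.8381
ROP = 1972.8381 + 372.4776 = 2345.3157

2345.3157 units


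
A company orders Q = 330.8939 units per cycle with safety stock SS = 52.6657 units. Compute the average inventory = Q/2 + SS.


Q/2 = 165.4469
Avg = 165.4469 + 52.6657 = 218.1126

218.1126 units


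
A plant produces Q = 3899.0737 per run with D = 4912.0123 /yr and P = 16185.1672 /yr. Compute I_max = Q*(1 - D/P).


D/P = 0.3035
1 - D/P = 0.6965
I_max = 3899.0737 * 0.6965 = 2715.7496

2715.7496 units
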